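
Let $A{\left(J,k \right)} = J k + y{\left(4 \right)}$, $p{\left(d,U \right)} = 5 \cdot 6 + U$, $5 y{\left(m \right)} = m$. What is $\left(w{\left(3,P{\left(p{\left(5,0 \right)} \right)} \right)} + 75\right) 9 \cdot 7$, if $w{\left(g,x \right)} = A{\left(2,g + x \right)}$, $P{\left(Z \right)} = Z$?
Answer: $\frac{44667}{5} \approx 8933.4$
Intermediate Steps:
$y{\left(m \right)} = \frac{m}{5}$
$p{\left(d,U \right)} = 30 + U$
$A{\left(J,k \right)} = \frac{4}{5} + J k$ ($A{\left(J,k \right)} = J k + \frac{1}{5} \cdot 4 = J k + \frac{4}{5} = \frac{4}{5} + J k$)
$w{\left(g,x \right)} = \frac{4}{5} + 2 g + 2 x$ ($w{\left(g,x \right)} = \frac{4}{5} + 2 \left(g + x\right) = \frac{4}{5} + \left(2 g + 2 x\right) = \frac{4}{5} + 2 g + 2 x$)
$\left(w{\left(3,P{\left(p{\left(5,0 \right)} \right)} \right)} + 75\right) 9 \cdot 7 = \left(\left(\frac{4}{5} + 2 \cdot 3 + 2 \left(30 + 0\right)\right) + 75\right) 9 \cdot 7 = \left(\left(\frac{4}{5} + 6 + 2 \cdot 30\right) + 75\right) 63 = \left(\left(\frac{4}{5} + 6 + 60\right) + 75\right) 63 = \left(\frac{334}{5} + 75\right) 63 = \frac{709}{5} \cdot 63 = \frac{44667}{5}$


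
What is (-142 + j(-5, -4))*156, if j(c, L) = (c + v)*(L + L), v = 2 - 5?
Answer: -12168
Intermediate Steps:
v = -3
j(c, L) = 2*L*(-3 + c) (j(c, L) = (c - 3)*(L + L) = (-3 + c)*(2*L) = 2*L*(-3 + c))
(-142 + j(-5, -4))*156 = (-142 + 2*(-4)*(-3 - 5))*156 = (-142 + 2*(-4)*(-8))*156 = (-142 + 64)*156 = -78*156 = -12168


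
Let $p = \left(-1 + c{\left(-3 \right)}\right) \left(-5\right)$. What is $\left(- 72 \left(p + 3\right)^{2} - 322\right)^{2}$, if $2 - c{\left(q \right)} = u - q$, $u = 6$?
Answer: $17808902500$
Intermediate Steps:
$c{\left(q \right)} = -4 + q$ ($c{\left(q \right)} = 2 - \left(6 - q\right) = 2 + \left(-6 + q\right) = -4 + q$)
$p = 40$ ($p = \left(-1 - 7\right) \left(-5\right) = \left(-8\right) \left(-5\right) = 40$)
$\left(- 72 \left(p + 3\right)^{2} - 322\right)^{2} = \left(- 72 \left(40 + 3\right)^{2} - 322\right)^{2} = \left(- 72 \cdot 43^{2} - 322\right)^{2} = \left(\left(-72\right) 1849 - 322\right)^{2} = \left(-133128 - 322\right)^{2} = \left(-133450\right)^{2} = 17808902500$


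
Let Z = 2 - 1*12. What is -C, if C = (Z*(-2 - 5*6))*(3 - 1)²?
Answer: -1280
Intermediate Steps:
Z = -10 (Z = 2 - 12 = -10)
C = 1280 (C = (-10*(-2 - 5*6))*(3 - 1)² = -10*(-2 - 30)*2² = -10*(-32)*4 = 320*4 = 1280)
-C = -1*1280 = -1280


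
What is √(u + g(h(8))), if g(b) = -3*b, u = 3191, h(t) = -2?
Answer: √3197 ≈ 56.542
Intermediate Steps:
√(u + g(h(8))) = √(3191 - 3*(-2)) = √(3191 + 6) = √3197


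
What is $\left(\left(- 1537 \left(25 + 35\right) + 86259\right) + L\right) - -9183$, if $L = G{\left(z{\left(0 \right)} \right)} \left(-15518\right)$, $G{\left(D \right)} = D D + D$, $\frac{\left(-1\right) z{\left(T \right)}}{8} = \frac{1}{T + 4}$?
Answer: $-27814$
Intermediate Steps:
$z{\left(T \right)} = - \frac{8}{4 + T}$ ($z{\left(T \right)} = - \frac{8}{T + 4} = - \frac{8}{4 + T}$)
$G{\left(D \right)} = D + D^{2}$ ($G{\left(D \right)} = D^{2} + D = D + D^{2}$)
$L = -31036$ ($L = - \frac{8}{4 + 0} \left(1 - \frac{8}{4 + 0}\right) \left(-15518\right) = - \frac{8}{4} \left(1 - \frac{8}{4}\right) \left(-15518\right) = \left(-8\right) \frac{1}{4} \left(1 - 2\right) \left(-15518\right) = - 2 \left(1 - 2\right) \left(-15518\right) = \left(-2\right) \left(-1\right) \left(-15518\right) = 2 \left(-15518\right) = -31036$)
$\left(\left(- 1537 \left(25 + 35\right) + 86259\right) + L\right) - -9183 = \left(\left(- 1537 \left(25 + 35\right) + 86259\right) - 31036\right) - -9183 = \left(\left(\left(-1537\right) 60 + 86259\right) - 31036\right) + 9183 = \left(\left(-92220 + 86259\right) - 31036\right) + 9183 = \left(-5961 - 31036\right) + 9183 = -36997 + 9183 = -27814$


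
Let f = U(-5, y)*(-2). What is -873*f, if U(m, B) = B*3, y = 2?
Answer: 10476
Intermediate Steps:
U(m, B) = 3*B
f = -12 (f = (3*2)*(-2) = 6*(-2) = -12)
-873*f = -873*(-12) = 10476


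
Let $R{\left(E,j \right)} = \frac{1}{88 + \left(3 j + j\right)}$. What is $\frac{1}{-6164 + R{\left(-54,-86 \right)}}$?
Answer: $- \frac{256}{1577985} \approx -0.00016223$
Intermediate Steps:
$R{\left(E,j \right)} = \frac{1}{88 + 4 j}$
$\frac{1}{-6164 + R{\left(-54,-86 \right)}} = \frac{1}{-6164 + \frac{1}{4 \left(22 - 86\right)}} = \frac{1}{-6164 + \frac{1}{4 \left(-64\right)}} = \frac{1}{-6164 + \frac{1}{4} \left(- \frac{1}{64}\right)} = \frac{1}{-6164 - \frac{1}{256}} = \frac{1}{- \frac{1577985}{256}} = - \frac{256}{1577985}$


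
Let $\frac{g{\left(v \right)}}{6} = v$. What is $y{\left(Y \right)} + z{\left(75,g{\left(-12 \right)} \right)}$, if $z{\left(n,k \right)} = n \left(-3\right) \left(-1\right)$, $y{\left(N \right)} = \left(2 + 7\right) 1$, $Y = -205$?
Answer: $234$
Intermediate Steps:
$g{\left(v \right)} = 6 v$
$y{\left(N \right)} = 9$ ($y{\left(N \right)} = 9 \cdot 1 = 9$)
$z{\left(n,k \right)} = 3 n$ ($z{\left(n,k \right)} = - 3 n \left(-1\right) = 3 n$)
$y{\left(Y \right)} + z{\left(75,g{\left(-12 \right)} \right)} = 9 + 3 \cdot 75 = 9 + 225 = 234$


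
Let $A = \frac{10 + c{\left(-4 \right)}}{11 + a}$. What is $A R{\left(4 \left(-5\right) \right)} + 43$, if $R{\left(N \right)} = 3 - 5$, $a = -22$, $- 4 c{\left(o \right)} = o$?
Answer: $45$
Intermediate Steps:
$c{\left(o \right)} = - \frac{o}{4}$
$R{\left(N \right)} = -2$ ($R{\left(N \right)} = 3 - 5 = -2$)
$A = -1$ ($A = \frac{10 - -1}{11 - 22} = \frac{10 + 1}{-11} = 11 \left(- \frac{1}{11}\right) = -1$)
$A R{\left(4 \left(-5\right) \right)} + 43 = \left(-1\right) \left(-2\right) + 43 = 2 + 43 = 45$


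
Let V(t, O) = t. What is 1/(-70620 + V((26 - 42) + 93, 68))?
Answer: -1/70543 ≈ -1.4176e-5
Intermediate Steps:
1/(-70620 + V((26 - 42) + 93, 68)) = 1/(-70620 + ((26 - 42) + 93)) = 1/(-70620 + (-16 + 93)) = 1/(-70620 + 77) = 1/(-70543) = -1/70543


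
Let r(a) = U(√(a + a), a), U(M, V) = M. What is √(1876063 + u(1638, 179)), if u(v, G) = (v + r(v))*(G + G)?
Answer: √(2462467 + 2148*√91) ≈ 1575.7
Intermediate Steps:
r(a) = √2*√a (r(a) = √(a + a) = √(2*a) = √2*√a)
u(v, G) = 2*G*(v + √2*√v) (u(v, G) = (v + √2*√v)*(G + G) = (v + √2*√v)*(2*G) = 2*G*(v + √2*√v))
√(1876063 + u(1638, 179)) = √(1876063 + 2*179*(1638 + √2*√1638)) = √(1876063 + 2*179*(1638 + √2*(3*√182))) = √(1876063 + 2*179*(1638 + 6*√91)) = √(1876063 + (586404 + 2148*√91)) = √(2462467 + 2148*√91)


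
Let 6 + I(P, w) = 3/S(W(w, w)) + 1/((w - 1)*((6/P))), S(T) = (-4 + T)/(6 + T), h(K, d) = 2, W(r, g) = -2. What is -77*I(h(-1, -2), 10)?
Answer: 16555/27 ≈ 613.15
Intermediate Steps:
S(T) = (-4 + T)/(6 + T)
I(P, w) = -8 + P/(6*(-1 + w)) (I(P, w) = -6 + (3/(((-4 - 2)/(6 - 2))) + 1/((w - 1)*((6/P)))) = -6 + (3/((-6/4)) + (P/6)/(-1 + w)) = -6 + (3/(((¼)*(-6))) + P/(6*(-1 + w))) = -6 + (3/(-3/2) + P/(6*(-1 + w))) = -6 + (3*(-⅔) + P/(6*(-1 + w))) = -6 + (-2 + P/(6*(-1 + w))) = -8 + P/(6*(-1 + w)))
-77*I(h(-1, -2), 10) = -77*(48 + 2 - 48*10)/(6*(-1 + 10)) = -77*(48 + 2 - 480)/(6*9) = -77*(-430)/(6*9) = -77*(-215/27) = 16555/27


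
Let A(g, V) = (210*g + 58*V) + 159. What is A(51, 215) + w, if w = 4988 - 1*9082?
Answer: 19245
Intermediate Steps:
A(g, V) = 159 + 58*V + 210*g (A(g, V) = (58*V + 210*g) + 159 = 159 + 58*V + 210*g)
w = -4094 (w = 4988 - 9082 = -4094)
A(51, 215) + w = (159 + 58*215 + 210*51) - 4094 = (159 + 12470 + 10710) - 4094 = 23339 - 4094 = 19245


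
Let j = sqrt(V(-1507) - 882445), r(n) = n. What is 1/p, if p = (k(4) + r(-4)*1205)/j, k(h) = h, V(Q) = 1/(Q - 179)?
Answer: -I*sqrt(2508434628906)/8119776 ≈ -0.19506*I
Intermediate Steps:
V(Q) = 1/(-179 + Q)
j = I*sqrt(2508434628906)/1686 (j = sqrt(1/(-179 - 1507) - 882445) = sqrt(1/(-1686) - 882445) = sqrt(-1/1686 - 882445) = sqrt(-1487802271/1686) = I*sqrt(2508434628906)/1686 ≈ 939.39*I)
p = 4816*I*sqrt(2508434628906)/1487802271 (p = (4 - 4*1205)/((I*sqrt(2508434628906)/1686)) = (4 - 4820)*(-I*sqrt(2508434628906)/1487802271) = -(-4816)*I*sqrt(2508434628906)/1487802271 = 4816*I*sqrt(2508434628906)/1487802271 ≈ 5.1268*I)
1/p = 1/(4816*I*sqrt(2508434628906)/1487802271) = -I*sqrt(2508434628906)/8119776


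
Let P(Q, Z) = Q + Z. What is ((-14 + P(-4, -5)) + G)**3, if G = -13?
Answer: -46656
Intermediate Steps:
((-14 + P(-4, -5)) + G)**3 = ((-14 + (-4 - 5)) - 13)**3 = ((-14 - 9) - 13)**3 = (-23 - 13)**3 = (-36)**3 = -46656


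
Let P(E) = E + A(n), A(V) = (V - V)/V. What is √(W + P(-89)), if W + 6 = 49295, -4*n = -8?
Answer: 20*√123 ≈ 221.81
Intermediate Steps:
n = 2 (n = -¼*(-8) = 2)
A(V) = 0 (A(V) = 0/V = 0)
W = 49289 (W = -6 + 49295 = 49289)
P(E) = E (P(E) = E + 0 = E)
√(W + P(-89)) = √(49289 - 89) = √49200 = 20*√123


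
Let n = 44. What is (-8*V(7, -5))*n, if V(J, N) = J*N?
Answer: 12320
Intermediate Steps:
(-8*V(7, -5))*n = -56*(-5)*44 = -8*(-35)*44 = 280*44 = 12320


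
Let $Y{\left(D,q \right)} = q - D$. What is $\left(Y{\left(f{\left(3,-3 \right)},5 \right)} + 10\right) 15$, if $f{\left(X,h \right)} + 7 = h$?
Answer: $375$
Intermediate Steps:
$f{\left(X,h \right)} = -7 + h$
$\left(Y{\left(f{\left(3,-3 \right)},5 \right)} + 10\right) 15 = \left(\left(5 - \left(-7 - 3\right)\right) + 10\right) 15 = \left(\left(5 - -10\right) + 10\right) 15 = \left(\left(5 + 10\right) + 10\right) 15 = \left(15 + 10\right) 15 = 25 \cdot 15 = 375$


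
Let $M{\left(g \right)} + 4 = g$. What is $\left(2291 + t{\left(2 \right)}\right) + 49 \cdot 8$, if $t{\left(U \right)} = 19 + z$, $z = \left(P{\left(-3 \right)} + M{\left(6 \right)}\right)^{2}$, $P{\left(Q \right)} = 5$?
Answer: $2751$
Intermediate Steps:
$M{\left(g \right)} = -4 + g$
$z = 49$ ($z = \left(5 + \left(-4 + 6\right)\right)^{2} = \left(5 + 2\right)^{2} = 7^{2} = 49$)
$t{\left(U \right)} = 68$ ($t{\left(U \right)} = 19 + 49 = 68$)
$\left(2291 + t{\left(2 \right)}\right) + 49 \cdot 8 = \left(2291 + 68\right) + 49 \cdot 8 = 2359 + 392 = 2751$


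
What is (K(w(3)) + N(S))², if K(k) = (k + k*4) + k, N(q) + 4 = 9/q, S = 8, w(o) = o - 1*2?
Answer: 625/64 ≈ 9.7656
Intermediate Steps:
w(o) = -2 + o (w(o) = o - 2 = -2 + o)
N(q) = -4 + 9/q
K(k) = 6*k (K(k) = (k + 4*k) + k = 5*k + k = 6*k)
(K(w(3)) + N(S))² = (6*(-2 + 3) + (-4 + 9/8))² = (6*1 + (-4 + 9*(⅛)))² = (6 + (-4 + 9/8))² = (6 - 23/8)² = (25/8)² = 625/64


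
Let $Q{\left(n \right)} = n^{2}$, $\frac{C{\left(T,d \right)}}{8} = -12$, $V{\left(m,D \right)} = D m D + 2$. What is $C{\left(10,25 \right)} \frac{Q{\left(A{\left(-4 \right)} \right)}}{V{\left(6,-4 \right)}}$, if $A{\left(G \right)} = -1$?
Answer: $- \frac{48}{49} \approx -0.97959$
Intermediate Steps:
$V{\left(m,D \right)} = 2 + m D^{2}$ ($V{\left(m,D \right)} = m D^{2} + 2 = 2 + m D^{2}$)
$C{\left(T,d \right)} = -96$ ($C{\left(T,d \right)} = 8 \left(-12\right) = -96$)
$C{\left(10,25 \right)} \frac{Q{\left(A{\left(-4 \right)} \right)}}{V{\left(6,-4 \right)}} = - 96 \frac{\left(-1\right)^{2}}{2 + 6 \left(-4\right)^{2}} = - 96 \cdot 1 \frac{1}{2 + 6 \cdot 16} = - 96 \cdot 1 \frac{1}{2 + 96} = - 96 \cdot 1 \cdot \frac{1}{98} = \left(-96\right) \frac{1}{98} = - \frac{48}{49}$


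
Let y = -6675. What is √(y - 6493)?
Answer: 4*I*√823 ≈ 114.75*I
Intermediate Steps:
√(y - 6493) = √(-6675 - 6493) = √(-13168) = 4*I*√823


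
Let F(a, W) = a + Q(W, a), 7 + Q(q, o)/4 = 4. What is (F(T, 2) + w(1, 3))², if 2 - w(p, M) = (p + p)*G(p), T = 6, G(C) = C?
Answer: 36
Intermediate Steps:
Q(q, o) = -12 (Q(q, o) = -28 + 4*4 = -28 + 16 = -12)
w(p, M) = 2 - 2*p² (w(p, M) = 2 - (p + p)*p = 2 - 2*p*p = 2 - 2*p²)
F(a, W) = -12 + a (F(a, W) = a - 12 = -12 + a)
(F(T, 2) + w(1, 3))² = ((-12 + 6) + (2 - 2*1²))² = (-6 + (2 - 2*1))² = (-6 + (2 - 2))² = (-6 + 0)² = (-6)² = 36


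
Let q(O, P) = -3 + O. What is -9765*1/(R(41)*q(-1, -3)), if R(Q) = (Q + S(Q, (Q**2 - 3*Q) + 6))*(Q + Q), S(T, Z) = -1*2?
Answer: 3255/4264 ≈ 0.76337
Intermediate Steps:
S(T, Z) = -2
R(Q) = 2*Q*(-2 + Q) (R(Q) = (Q - 2)*(Q + Q) = (-2 + Q)*(2*Q) = 2*Q*(-2 + Q))
-9765*1/(R(41)*q(-1, -3)) = -9765*1/(82*(-3 - 1)*(-2 + 41)) = -9765/((2*41*39)*(-4)) = -9765/(3198*(-4)) = -9765/(-12792) = -9765*(-1/12792) = 3255/4264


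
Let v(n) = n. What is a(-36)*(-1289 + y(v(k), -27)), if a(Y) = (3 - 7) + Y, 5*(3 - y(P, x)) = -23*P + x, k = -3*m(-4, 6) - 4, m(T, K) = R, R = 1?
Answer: 52512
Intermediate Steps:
m(T, K) = 1
k = -7 (k = -3*1 - 4 = -3 - 4 = -7)
y(P, x) = 3 - x/5 + 23*P/5 (y(P, x) = 3 - (-23*P + x)/5 = 3 - (x - 23*P)/5 = 3 + (-x/5 + 23*P/5) = 3 - x/5 + 23*P/5)
a(Y) = -4 + Y
a(-36)*(-1289 + y(v(k), -27)) = (-4 - 36)*(-1289 + (3 - 1/5*(-27) + (23/5)*(-7))) = -40*(-1289 + (3 + 27/5 - 161/5)) = -40*(-1289 - 119/5) = -40*(-6564/5) = 52512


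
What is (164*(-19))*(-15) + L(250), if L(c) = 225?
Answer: 46965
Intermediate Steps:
(164*(-19))*(-15) + L(250) = (164*(-19))*(-15) + 225 = -3116*(-15) + 225 = 46740 + 225 = 46965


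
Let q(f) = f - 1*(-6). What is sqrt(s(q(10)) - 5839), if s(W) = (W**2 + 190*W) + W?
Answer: 19*I*sqrt(7) ≈ 50.269*I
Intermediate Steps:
q(f) = 6 + f (q(f) = f + 6 = 6 + f)
s(W) = W**2 + 191*W
sqrt(s(q(10)) - 5839) = sqrt((6 + 10)*(191 + (6 + 10)) - 5839) = sqrt(16*(191 + 16) - 5839) = sqrt(16*207 - 5839) = sqrt(3312 - 5839) = sqrt(-2527) = 19*I*sqrt(7)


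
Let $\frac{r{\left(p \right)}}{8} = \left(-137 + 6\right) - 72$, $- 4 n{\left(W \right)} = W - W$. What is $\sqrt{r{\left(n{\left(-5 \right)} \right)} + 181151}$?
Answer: $\sqrt{179527} \approx 423.71$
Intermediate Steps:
$n{\left(W \right)} = 0$ ($n{\left(W \right)} = - \frac{W - W}{4} = \left(- \frac{1}{4}\right) 0 = 0$)
$r{\left(p \right)} = -1624$ ($r{\left(p \right)} = 8 \left(\left(-137 + 6\right) - 72\right) = 8 \left(-131 - 72\right) = 8 \left(-203\right) = -1624$)
$\sqrt{r{\left(n{\left(-5 \right)} \right)} + 181151} = \sqrt{-1624 + 181151} = \sqrt{179527}$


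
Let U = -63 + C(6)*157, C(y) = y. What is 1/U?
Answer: 1/879 ≈ 0.0011377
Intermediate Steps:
U = 879 (U = -63 + 6*157 = -63 + 942 = 879)
1/U = 1/879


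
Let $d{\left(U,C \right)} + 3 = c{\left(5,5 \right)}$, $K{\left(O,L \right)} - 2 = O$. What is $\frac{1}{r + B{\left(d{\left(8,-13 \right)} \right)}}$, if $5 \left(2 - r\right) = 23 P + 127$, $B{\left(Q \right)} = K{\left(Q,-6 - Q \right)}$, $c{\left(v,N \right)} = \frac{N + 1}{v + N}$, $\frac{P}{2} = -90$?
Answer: $\frac{5}{4021} \approx 0.0012435$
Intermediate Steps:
$P = -180$ ($P = 2 \left(-90\right) = -180$)
$c{\left(v,N \right)} = \frac{1 + N}{N + v}$
$K{\left(O,L \right)} = 2 + O$
$d{\left(U,C \right)} = - \frac{12}{5}$ ($d{\left(U,C \right)} = -3 + \frac{1 + 5}{5 + 5} = -3 + \frac{1}{10} \cdot 6 = -3 + \frac{3}{5} = - \frac{12}{5}$)
$B{\left(Q \right)} = 2 + Q$
$r = \frac{4023}{5}$ ($r = 2 - \frac{23 \left(-180\right) + 127}{5} = 2 - \frac{-4140 + 127}{5} = 2 - - \frac{4013}{5} = 2 + \frac{4013}{5} = \frac{4023}{5} \approx 804.6$)
$\frac{1}{r + B{\left(d{\left(8,-13 \right)} \right)}} = \frac{1}{\frac{4023}{5} + \left(2 - \frac{12}{5}\right)} = \frac{1}{\frac{4023}{5} - \frac{2}{5}} = \frac{1}{\frac{4021}{5}} = \frac{5}{4021}$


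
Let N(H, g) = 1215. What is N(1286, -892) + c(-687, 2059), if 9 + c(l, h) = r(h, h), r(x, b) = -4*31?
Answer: 1082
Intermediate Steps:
r(x, b) = -124
c(l, h) = -133 (c(l, h) = -9 - 124 = -133)
N(1286, -892) + c(-687, 2059) = 1215 - 133 = 1082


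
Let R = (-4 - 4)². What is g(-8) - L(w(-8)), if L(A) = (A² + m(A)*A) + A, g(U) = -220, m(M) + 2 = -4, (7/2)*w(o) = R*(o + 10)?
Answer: -67356/49 ≈ -1374.6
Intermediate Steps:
R = 64 (R = (-8)² = 64)
w(o) = 1280/7 + 128*o/7 (w(o) = 2*(64*(o + 10))/7 = 2*(64*(10 + o))/7 = 2*(640 + 64*o)/7 = 1280/7 + 128*o/7)
m(M) = -6 (m(M) = -2 - 4 = -6)
L(A) = A² - 5*A (L(A) = (A² - 6*A) + A = A² - 5*A)
g(-8) - L(w(-8)) = -220 - (1280/7 + (128/7)*(-8))*(-5 + (1280/7 + (128/7)*(-8))) = -220 - (1280/7 - 1024/7)*(-5 + (1280/7 - 1024/7)) = -220 - 256*(-5 + 256/7)/7 = -220 - 256*221/(7*7) = -220 - 1*56576/49 = -220 - 56576/49 = -67356/49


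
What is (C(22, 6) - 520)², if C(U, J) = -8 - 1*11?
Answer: 290521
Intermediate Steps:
C(U, J) = -19 (C(U, J) = -8 - 11 = -19)
(C(22, 6) - 520)² = (-19 - 520)² = (-539)² = 290521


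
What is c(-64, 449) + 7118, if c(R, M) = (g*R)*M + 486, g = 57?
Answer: -1630348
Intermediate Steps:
c(R, M) = 486 + 57*M*R (c(R, M) = (57*R)*M + 486 = 57*M*R + 486 = 486 + 57*M*R)
c(-64, 449) + 7118 = (486 + 57*449*(-64)) + 7118 = (486 - 1637952) + 7118 = -1637466 + 7118 = -1630348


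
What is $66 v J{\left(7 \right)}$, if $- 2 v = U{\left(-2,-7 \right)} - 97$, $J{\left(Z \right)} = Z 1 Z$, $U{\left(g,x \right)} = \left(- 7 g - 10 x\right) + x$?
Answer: $32340$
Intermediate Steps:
$U{\left(g,x \right)} = - 9 x - 7 g$ ($U{\left(g,x \right)} = \left(- 10 x - 7 g\right) + x = - 9 x - 7 g$)
$J{\left(Z \right)} = Z^{2}$ ($J{\left(Z \right)} = Z Z = Z^{2}$)
$v = 10$ ($v = - \frac{\left(\left(-9\right) \left(-7\right) - -14\right) - 97}{2} = - \frac{\left(63 + 14\right) - 97}{2} = - \frac{77 - 97}{2} = \left(- \frac{1}{2}\right) \left(-20\right) = 10$)
$66 v J{\left(7 \right)} = 66 \cdot 10 \cdot 7^{2} = 660 \cdot 49 = 32340$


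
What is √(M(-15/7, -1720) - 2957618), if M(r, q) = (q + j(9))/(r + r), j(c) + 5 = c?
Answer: 2*I*√18482610/5 ≈ 1719.7*I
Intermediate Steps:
j(c) = -5 + c
M(r, q) = (4 + q)/(2*r) (M(r, q) = (q + (-5 + 9))/(r + r) = (q + 4)/((2*r)) = (4 + q)*(1/(2*r)) = (4 + q)/(2*r))
√(M(-15/7, -1720) - 2957618) = √((4 - 1720)/(2*((-15/7))) - 2957618) = √((½)*(-1716)/((⅐)*(-15)) - 2957618) = √((½)*(-1716)/(-15/7) - 2957618) = √((½)*(-7/15)*(-1716) - 2957618) = √(2002/5 - 2957618) = √(-14786088/5) = 2*I*√18482610/5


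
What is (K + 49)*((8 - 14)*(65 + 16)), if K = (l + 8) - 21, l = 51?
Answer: -42282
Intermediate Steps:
K = 38 (K = (51 + 8) - 21 = 59 - 21 = 38)
(K + 49)*((8 - 14)*(65 + 16)) = (38 + 49)*((8 - 14)*(65 + 16)) = 87*(-6*81) = 87*(-486) = -42282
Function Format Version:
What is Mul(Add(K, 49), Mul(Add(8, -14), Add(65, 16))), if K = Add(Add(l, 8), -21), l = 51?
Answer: -42282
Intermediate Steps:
K = 38 (K = Add(Add(51, 8), -21) = Add(59, -21) = 38)
Mul(Add(K, 49), Mul(Add(8, -14), Add(65, 16))) = Mul(Add(38, 49), Mul(Add(8, -14), Add(65, 16))) = Mul(87, Mul(-6, 81)) = Mul(87, -486) = -42282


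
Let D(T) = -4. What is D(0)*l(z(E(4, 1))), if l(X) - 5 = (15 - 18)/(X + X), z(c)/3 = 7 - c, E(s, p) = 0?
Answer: -138/7 ≈ -19.714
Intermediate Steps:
z(c) = 21 - 3*c (z(c) = 3*(7 - c) = 21 - 3*c)
l(X) = 5 - 3/(2*X) (l(X) = 5 + (15 - 18)/(X + X) = 5 - 3*1/(2*X) = 5 - 3/(2*X))
D(0)*l(z(E(4, 1))) = -4*(5 - 3/(2*(21 - 3*0))) = -4*(5 - 3/(2*(21 + 0))) = -4*(5 - 3/2/21) = -4*(5 - 3/2*1/21) = -4*(5 - 1/14) = -4*69/14 = -138/7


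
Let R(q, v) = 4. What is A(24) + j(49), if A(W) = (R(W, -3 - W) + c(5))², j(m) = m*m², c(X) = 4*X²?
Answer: 128465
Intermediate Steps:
j(m) = m³
A(W) = 10816 (A(W) = (4 + 4*5²)² = (4 + 4*25)² = (4 + 100)² = 104² = 10816)
A(24) + j(49) = 10816 + 49³ = 10816 + 117649 = 128465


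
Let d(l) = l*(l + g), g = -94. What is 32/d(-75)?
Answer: 32/12675 ≈ 0.0025247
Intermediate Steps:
d(l) = l*(-94 + l) (d(l) = l*(l - 94) = l*(-94 + l))
32/d(-75) = 32/((-75*(-94 - 75))) = 32/((-75*(-169))) = 32/12675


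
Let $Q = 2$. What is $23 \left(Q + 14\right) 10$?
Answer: $3680$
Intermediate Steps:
$23 \left(Q + 14\right) 10 = 23 \left(2 + 14\right) 10 = 23 \cdot 16 \cdot 10 = 23 \cdot 160 = 3680$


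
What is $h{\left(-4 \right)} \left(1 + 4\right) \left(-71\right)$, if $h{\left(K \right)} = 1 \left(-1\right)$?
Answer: $355$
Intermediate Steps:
$h{\left(K \right)} = -1$
$h{\left(-4 \right)} \left(1 + 4\right) \left(-71\right) = - (1 + 4) \left(-71\right) = \left(-1\right) 5 \left(-71\right) = \left(-5\right) \left(-71\right) = 355$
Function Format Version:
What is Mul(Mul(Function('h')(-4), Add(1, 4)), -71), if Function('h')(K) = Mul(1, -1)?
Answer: 355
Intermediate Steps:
Function('h')(K) = -1
Mul(Mul(Function('h')(-4), Add(1, 4)), -71) = Mul(Mul(-1, Add(1, 4)), -71) = Mul(Mul(-1, 5), -71) = Mul(-5, -71) = 355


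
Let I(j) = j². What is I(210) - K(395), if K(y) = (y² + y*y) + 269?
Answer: -268219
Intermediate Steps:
K(y) = 269 + 2*y² (K(y) = (y² + y²) + 269 = 2*y² + 269 = 269 + 2*y²)
I(210) - K(395) = 210² - (269 + 2*395²) = 44100 - (269 + 2*156025) = 44100 - (269 + 312050) = 44100 - 1*312319 = 44100 - 312319 = -268219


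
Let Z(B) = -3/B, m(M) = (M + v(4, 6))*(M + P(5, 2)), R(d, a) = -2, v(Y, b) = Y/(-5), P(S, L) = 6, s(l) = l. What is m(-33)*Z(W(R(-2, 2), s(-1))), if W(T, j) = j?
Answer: 13689/5 ≈ 2737.8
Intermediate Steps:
v(Y, b) = -Y/5 (v(Y, b) = Y*(-⅕) = -Y/5)
m(M) = (6 + M)*(-⅘ + M) (m(M) = (M - ⅕*4)*(M + 6) = (M - ⅘)*(6 + M) = (-⅘ + M)*(6 + M) = (6 + M)*(-⅘ + M))
m(-33)*Z(W(R(-2, 2), s(-1))) = (-24/5 + (-33)² + (26/5)*(-33))*(-3/(-1)) = (-24/5 + 1089 - 858/5)*(-3*(-1)) = (4563/5)*3 = 13689/5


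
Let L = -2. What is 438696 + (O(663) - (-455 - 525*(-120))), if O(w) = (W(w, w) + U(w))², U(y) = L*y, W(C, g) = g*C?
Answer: 192057303200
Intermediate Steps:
W(C, g) = C*g
U(y) = -2*y
O(w) = (w² - 2*w)² (O(w) = (w*w - 2*w)² = (w² - 2*w)²)
438696 + (O(663) - (-455 - 525*(-120))) = 438696 + (663²*(2 - 1*663)² - (-455 - 525*(-120))) = 438696 + (439569*(2 - 663)² - (-455 + 63000)) = 438696 + (439569*(-661)² - 1*62545) = 438696 + (439569*436921 - 62545) = 438696 + (192056927049 - 62545) = 438696 + 192056864504 = 192057303200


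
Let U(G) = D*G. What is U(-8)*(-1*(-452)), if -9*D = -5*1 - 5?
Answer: -36160/9 ≈ -4017.8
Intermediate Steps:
D = 10/9 (D = -(-5*1 - 5)/9 = -(-5 - 5)/9 = -⅑*(-10) = 10/9 ≈ 1.1111)
U(G) = 10*G/9
U(-8)*(-1*(-452)) = ((10/9)*(-8))*(-1*(-452)) = -80/9*452 = -36160/9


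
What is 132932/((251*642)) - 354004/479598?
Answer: 79869152/920040249 ≈ 0.086810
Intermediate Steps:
132932/((251*642)) - 354004/479598 = 132932/161142 - 354004*1/479598 = 132932*(1/161142) - 25286/34257 = 66466/80571 - 25286/34257 = 79869152/920040249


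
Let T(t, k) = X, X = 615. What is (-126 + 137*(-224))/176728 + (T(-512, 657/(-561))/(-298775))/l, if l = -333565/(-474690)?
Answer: -62450868374341/352257370174660 ≈ -0.17729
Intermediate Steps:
T(t, k) = 615
l = 66713/94938 (l = -333565*(-1/474690) = 66713/94938 ≈ 0.70270)
(-126 + 137*(-224))/176728 + (T(-512, 657/(-561))/(-298775))/l = (-126 + 137*(-224))/176728 + (615/(-298775))/(66713/94938) = (-126 - 30688)*(1/176728) + (615*(-1/298775))*(94938/66713) = -30814*1/176728 - 123/59755*94938/66713 = -15407/88364 - 11677374/3986435315 = -62450868374341/352257370174660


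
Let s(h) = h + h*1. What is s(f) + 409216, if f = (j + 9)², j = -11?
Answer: 409224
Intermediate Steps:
f = 4 (f = (-11 + 9)² = (-2)² = 4)
s(h) = 2*h (s(h) = h + h = 2*h)
s(f) + 409216 = 2*4 + 409216 = 8 + 409216 = 409224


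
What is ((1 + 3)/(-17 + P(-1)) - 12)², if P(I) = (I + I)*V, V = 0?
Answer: 43264/289 ≈ 149.70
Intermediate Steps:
P(I) = 0 (P(I) = (I + I)*0 = (2*I)*0 = 0)
((1 + 3)/(-17 + P(-1)) - 12)² = ((1 + 3)/(-17 + 0) - 12)² = (4/(-17) - 12)² = (4*(-1/17) - 12)² = (-4/17 - 12)² = (-208/17)² = 43264/289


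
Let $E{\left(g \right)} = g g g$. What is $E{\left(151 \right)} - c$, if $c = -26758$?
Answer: $3469709$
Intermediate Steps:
$E{\left(g \right)} = g^{3}$ ($E{\left(g \right)} = g^{2} g = g^{3}$)
$E{\left(151 \right)} - c = 151^{3} - -26758 = 3442951 + 26758 = 3469709$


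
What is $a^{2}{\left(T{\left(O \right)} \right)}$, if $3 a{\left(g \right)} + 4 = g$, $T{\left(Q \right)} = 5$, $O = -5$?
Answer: $\frac{1}{9} \approx 0.11111$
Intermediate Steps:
$a{\left(g \right)} = - \frac{4}{3} + \frac{g}{3}$
$a^{2}{\left(T{\left(O \right)} \right)} = \left(- \frac{4}{3} + \frac{1}{3} \cdot 5\right)^{2} = \left(- \frac{4}{3} + \frac{5}{3}\right)^{2} = \left(\frac{1}{3}\right)^{2} = \frac{1}{9}$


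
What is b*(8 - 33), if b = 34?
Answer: -850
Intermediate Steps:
b*(8 - 33) = 34*(8 - 33) = 34*(-25) = -850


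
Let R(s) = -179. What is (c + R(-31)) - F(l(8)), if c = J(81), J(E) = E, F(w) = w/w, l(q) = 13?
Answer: -99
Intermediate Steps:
F(w) = 1
c = 81
(c + R(-31)) - F(l(8)) = (81 - 179) - 1*1 = -98 - 1 = -99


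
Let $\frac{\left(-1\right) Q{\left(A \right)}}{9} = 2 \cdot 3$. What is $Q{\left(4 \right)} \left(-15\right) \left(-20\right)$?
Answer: $-16200$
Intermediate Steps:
$Q{\left(A \right)} = -54$ ($Q{\left(A \right)} = - 9 \cdot 2 \cdot 3 = \left(-9\right) 6 = -54$)
$Q{\left(4 \right)} \left(-15\right) \left(-20\right) = \left(-54\right) \left(-15\right) \left(-20\right) = 810 \left(-20\right) = -16200$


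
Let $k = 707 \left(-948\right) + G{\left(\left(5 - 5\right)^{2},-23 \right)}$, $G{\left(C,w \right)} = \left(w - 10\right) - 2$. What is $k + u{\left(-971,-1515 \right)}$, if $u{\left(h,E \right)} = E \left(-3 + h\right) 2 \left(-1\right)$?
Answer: $-3621491$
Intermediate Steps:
$G{\left(C,w \right)} = -12 + w$ ($G{\left(C,w \right)} = \left(-10 + w\right) - 2 = -12 + w$)
$u{\left(h,E \right)} = - E \left(-6 + 2 h\right)$ ($u{\left(h,E \right)} = E \left(-6 + 2 h\right) \left(-1\right) = - E \left(-6 + 2 h\right)$)
$k = -670271$ ($k = 707 \left(-948\right) - 35 = -670236 - 35 = -670271$)
$k + u{\left(-971,-1515 \right)} = -670271 + 2 \left(-1515\right) \left(3 - -971\right) = -670271 + 2 \left(-1515\right) \left(3 + 971\right) = -670271 + 2 \left(-1515\right) 974 = -670271 - 2951220 = -3621491$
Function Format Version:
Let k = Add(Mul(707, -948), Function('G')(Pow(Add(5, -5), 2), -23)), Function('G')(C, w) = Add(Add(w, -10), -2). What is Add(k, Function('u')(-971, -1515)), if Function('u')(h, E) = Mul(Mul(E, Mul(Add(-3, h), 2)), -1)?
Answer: -3621491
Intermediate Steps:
Function('G')(C, w) = Add(-12, w) (Function('G')(C, w) = Add(Add(-10, w), -2) = Add(-12, w))
Function('u')(h, E) = Mul(-1, E, Add(-6, Mul(2, h))) (Function('u')(h, E) = Mul(Mul(E, Add(-6, Mul(2, h))), -1) = Mul(-1, E, Add(-6, Mul(2, h))))
k = -670271 (k = Add(Mul(707, -948), Add(-12, -23)) = Add(-670236, -35) = -670271)
Add(k, Function('u')(-971, -1515)) = Add(-670271, Mul(2, -1515, Add(3, Mul(-1, -971)))) = Add(-670271, Mul(2, -1515, Add(3, 971))) = Add(-670271, Mul(2, -1515, 974)) = Add(-670271, -2951220) = -3621491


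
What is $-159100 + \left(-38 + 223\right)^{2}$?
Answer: $-124875$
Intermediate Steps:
$-159100 + \left(-38 + 223\right)^{2} = -159100 + 185^{2} = -159100 + 34225 = -124875$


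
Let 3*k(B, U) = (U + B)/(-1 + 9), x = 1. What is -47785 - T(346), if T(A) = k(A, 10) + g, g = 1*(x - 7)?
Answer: -286763/6 ≈ -47794.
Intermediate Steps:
k(B, U) = B/24 + U/24 (k(B, U) = ((U + B)/(-1 + 9))/3 = ((B + U)/8)/3 = ((B + U)*(1/8))/3 = (B/8 + U/8)/3 = B/24 + U/24)
g = -6 (g = 1*(1 - 7) = 1*(-6) = -6)
T(A) = -67/12 + A/24 (T(A) = (A/24 + (1/24)*10) - 6 = (A/24 + 5/12) - 6 = (5/12 + A/24) - 6 = -67/12 + A/24)
-47785 - T(346) = -47785 - (-67/12 + (1/24)*346) = -47785 - (-67/12 + 173/12) = -47785 - 1*53/6 = -47785 - 53/6 = -286763/6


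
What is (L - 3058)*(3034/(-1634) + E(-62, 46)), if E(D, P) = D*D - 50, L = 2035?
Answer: -3169439163/817 ≈ -3.8794e+6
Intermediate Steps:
E(D, P) = -50 + D² (E(D, P) = D² - 50 = -50 + D²)
(L - 3058)*(3034/(-1634) + E(-62, 46)) = (2035 - 3058)*(3034/(-1634) + (-50 + (-62)²)) = -1023*(3034*(-1/1634) + (-50 + 3844)) = -1023*(-1517/817 + 3794) = -1023*3098181/817 = -3169439163/817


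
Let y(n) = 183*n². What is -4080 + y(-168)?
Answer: 5160912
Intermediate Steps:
-4080 + y(-168) = -4080 + 183*(-168)² = -4080 + 183*28224 = -4080 + 5164992 = 5160912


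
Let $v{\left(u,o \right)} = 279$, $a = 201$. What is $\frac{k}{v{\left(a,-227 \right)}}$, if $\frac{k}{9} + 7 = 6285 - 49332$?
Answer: $- \frac{43054}{31} \approx -1388.8$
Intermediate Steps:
$k = -387486$ ($k = -63 + 9 \left(6285 - 49332\right) = -63 + 9 \left(-43047\right) = -63 - 387423 = -387486$)
$\frac{k}{v{\left(a,-227 \right)}} = - \frac{387486}{279} = \left(-387486\right) \frac{1}{279} = - \frac{43054}{31}$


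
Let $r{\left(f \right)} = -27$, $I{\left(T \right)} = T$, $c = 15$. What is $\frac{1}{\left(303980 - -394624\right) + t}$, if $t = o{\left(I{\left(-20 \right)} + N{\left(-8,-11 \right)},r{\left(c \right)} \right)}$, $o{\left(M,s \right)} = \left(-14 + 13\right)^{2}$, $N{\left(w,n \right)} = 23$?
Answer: $\frac{1}{698605} \approx 1.4314 \cdot 10^{-6}$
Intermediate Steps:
$o{\left(M,s \right)} = 1$ ($o{\left(M,s \right)} = \left(-1\right)^{2} = 1$)
$t = 1$
$\frac{1}{\left(303980 - -394624\right) + t} = \frac{1}{\left(303980 - -394624\right) + 1} = \frac{1}{\left(303980 + 394624\right) + 1} = \frac{1}{698604 + 1} = \frac{1}{698605}$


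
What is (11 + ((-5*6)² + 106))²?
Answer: 1034289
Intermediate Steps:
(11 + ((-5*6)² + 106))² = (11 + ((-30)² + 106))² = (11 + (900 + 106))² = (11 + 1006)² = 1017² = 1034289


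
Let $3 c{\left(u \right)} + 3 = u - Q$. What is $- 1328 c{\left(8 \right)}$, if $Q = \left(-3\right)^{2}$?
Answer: $\frac{5312}{3} \approx 1770.7$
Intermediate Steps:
$Q = 9$
$c{\left(u \right)} = -4 + \frac{u}{3}$ ($c{\left(u \right)} = -1 + \frac{u - 9}{3} = -1 + \frac{-9 + u}{3} = -1 + \left(-3 + \frac{u}{3}\right) = -4 + \frac{u}{3}$)
$- 1328 c{\left(8 \right)} = - 1328 \left(-4 + \frac{1}{3} \cdot 8\right) = - 1328 \left(-4 + \frac{8}{3}\right) = \left(-1328\right) \left(- \frac{4}{3}\right) = \frac{5312}{3}$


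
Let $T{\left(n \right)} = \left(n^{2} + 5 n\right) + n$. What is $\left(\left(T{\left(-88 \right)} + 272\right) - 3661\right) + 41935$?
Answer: $45762$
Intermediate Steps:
$T{\left(n \right)} = n^{2} + 6 n$
$\left(\left(T{\left(-88 \right)} + 272\right) - 3661\right) + 41935 = \left(\left(- 88 \left(6 - 88\right) + 272\right) - 3661\right) + 41935 = \left(\left(\left(-88\right) \left(-82\right) + 272\right) - 3661\right) + 41935 = \left(\left(7216 + 272\right) - 3661\right) + 41935 = \left(7488 - 3661\right) + 41935 = 3827 + 41935 = 45762$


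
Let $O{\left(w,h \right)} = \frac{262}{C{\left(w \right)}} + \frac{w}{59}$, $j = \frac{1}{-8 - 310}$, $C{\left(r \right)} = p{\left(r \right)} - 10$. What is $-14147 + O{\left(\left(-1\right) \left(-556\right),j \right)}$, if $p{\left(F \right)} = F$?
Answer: $- \frac{227706212}{16107} \approx -14137.0$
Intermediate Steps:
$C{\left(r \right)} = -10 + r$ ($C{\left(r \right)} = r - 10 = -10 + r$)
$j = - \frac{1}{318}$ ($j = \frac{1}{-318} = - \frac{1}{318} \approx -0.0031447$)
$O{\left(w,h \right)} = \frac{262}{-10 + w} + \frac{w}{59}$
$-14147 + O{\left(\left(-1\right) \left(-556\right),j \right)} = -14147 + \frac{15458 + \left(-1\right) \left(-556\right) \left(-10 - -556\right)}{59 \left(-10 - -556\right)} = -14147 + \frac{15458 + 556 \left(-10 + 556\right)}{59 \left(-10 + 556\right)} = -14147 + \frac{15458 + 556 \cdot 546}{59 \cdot 546} = -14147 + \frac{1}{59} \cdot \frac{1}{546} \left(15458 + 303576\right) = -14147 + \frac{1}{59} \cdot \frac{1}{546} \cdot 319034 = -14147 + \frac{159517}{16107} = - \frac{227706212}{16107}$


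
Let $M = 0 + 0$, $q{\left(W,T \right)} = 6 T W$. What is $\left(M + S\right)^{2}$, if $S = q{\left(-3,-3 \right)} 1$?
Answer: $2916$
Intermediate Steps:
$q{\left(W,T \right)} = 6 T W$
$M = 0$
$S = 54$ ($S = 6 \left(-3\right) \left(-3\right) 1 = 54 \cdot 1 = 54$)
$\left(M + S\right)^{2} = \left(0 + 54\right)^{2} = 54^{2} = 2916$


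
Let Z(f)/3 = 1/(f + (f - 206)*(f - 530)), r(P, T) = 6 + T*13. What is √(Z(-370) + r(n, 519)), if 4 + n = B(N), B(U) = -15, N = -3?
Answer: 9*√22372862504590/518030 ≈ 82.177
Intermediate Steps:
n = -19 (n = -4 - 15 = -19)
r(P, T) = 6 + 13*T
Z(f) = 3/(f + (-530 + f)*(-206 + f)) (Z(f) = 3/(f + (f - 206)*(f - 530)) = 3/(f + (-206 + f)*(-530 + f)) = 3/(f + (-530 + f)*(-206 + f)))
√(Z(-370) + r(n, 519)) = √(3/(109180 + (-370)² - 735*(-370)) + (6 + 13*519)) = √(3/(109180 + 136900 + 271950) + (6 + 6747)) = √(3/518030 + 6753) = √(3498256593/518030) = 9*√22372862504590/518030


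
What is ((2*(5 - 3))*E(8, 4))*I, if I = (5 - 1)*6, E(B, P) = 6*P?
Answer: 2304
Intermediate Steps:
I = 24 (I = 4*6 = 24)
((2*(5 - 3))*E(8, 4))*I = ((2*(5 - 3))*(6*4))*24 = ((2*2)*24)*24 = (4*24)*24 = 96*24 = 2304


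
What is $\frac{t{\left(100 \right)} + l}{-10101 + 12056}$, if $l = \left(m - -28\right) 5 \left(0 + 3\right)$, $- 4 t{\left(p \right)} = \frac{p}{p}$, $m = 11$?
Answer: $\frac{2339}{7820} \approx 0.2991$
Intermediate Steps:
$t{\left(p \right)} = - \frac{1}{4}$ ($t{\left(p \right)} = - \frac{p \frac{1}{p}}{4} = \left(- \frac{1}{4}\right) 1 = - \frac{1}{4}$)
$l = 585$ ($l = \left(11 - -28\right) 5 \left(0 + 3\right) = \left(11 + 28\right) 5 \cdot 3 = 39 \cdot 15 = 585$)
$\frac{t{\left(100 \right)} + l}{-10101 + 12056} = \frac{- \frac{1}{4} + 585}{-10101 + 12056} = \frac{2339}{4 \cdot 1955} = \frac{2339}{4} \cdot \frac{1}{1955} = \frac{2339}{7820}$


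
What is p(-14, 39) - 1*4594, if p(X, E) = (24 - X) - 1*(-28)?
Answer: -4528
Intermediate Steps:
p(X, E) = 52 - X (p(X, E) = (24 - X) + 28 = 52 - X)
p(-14, 39) - 1*4594 = (52 - 1*(-14)) - 1*4594 = (52 + 14) - 4594 = 66 - 4594 = -4528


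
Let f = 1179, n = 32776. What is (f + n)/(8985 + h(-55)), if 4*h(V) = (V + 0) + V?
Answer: 13582/3583 ≈ 3.7907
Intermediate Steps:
h(V) = V/2 (h(V) = ((V + 0) + V)/4 = (V + V)/4 = (2*V)/4 = V/2)
(f + n)/(8985 + h(-55)) = (1179 + 32776)/(8985 + (1/2)*(-55)) = 33955/(8985 - 55/2) = 33955/(17915/2) = 33955*(2/17915) = 13582/3583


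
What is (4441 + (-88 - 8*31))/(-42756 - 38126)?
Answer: -4105/80882 ≈ -0.050753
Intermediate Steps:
(4441 + (-88 - 8*31))/(-42756 - 38126) = (4441 + (-88 - 248))/(-80882) = (4441 - 336)*(-1/80882) = 4105*(-1/80882) = -4105/80882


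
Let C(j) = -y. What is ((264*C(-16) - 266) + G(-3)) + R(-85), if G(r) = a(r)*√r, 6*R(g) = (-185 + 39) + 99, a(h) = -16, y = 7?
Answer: -12731/6 - 16*I*√3 ≈ -2121.8 - 27.713*I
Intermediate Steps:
C(j) = -7 (C(j) = -1*7 = -7)
R(g) = -47/6 (R(g) = ((-185 + 39) + 99)/6 = (-146 + 99)/6 = (⅙)*(-47) = -47/6)
G(r) = -16*√r
((264*C(-16) - 266) + G(-3)) + R(-85) = ((264*(-7) - 266) - 16*I*√3) - 47/6 = ((-1848 - 266) - 16*I*√3) - 47/6 = (-2114 - 16*I*√3) - 47/6 = -12731/6 - 16*I*√3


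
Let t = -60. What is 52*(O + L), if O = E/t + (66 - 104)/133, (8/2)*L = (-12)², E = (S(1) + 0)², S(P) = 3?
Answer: 64727/35 ≈ 1849.3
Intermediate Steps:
E = 9 (E = (3 + 0)² = 3² = 9)
L = 36 (L = (¼)*(-12)² = (¼)*144 = 36)
O = -61/140 (O = 9/(-60) + (66 - 104)/133 = 9*(-1/60) - 38*1/133 = -3/20 - 2/7 = -61/140 ≈ -0.43571)
52*(O + L) = 52*(-61/140 + 36) = 52*(4979/140) = 64727/35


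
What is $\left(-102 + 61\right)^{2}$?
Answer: $1681$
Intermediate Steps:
$\left(-102 + 61\right)^{2} = \left(-41\right)^{2} = 1681$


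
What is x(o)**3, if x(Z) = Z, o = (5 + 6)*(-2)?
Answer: -10648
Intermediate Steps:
o = -22 (o = 11*(-2) = -22)
x(o)**3 = (-22)**3 = -10648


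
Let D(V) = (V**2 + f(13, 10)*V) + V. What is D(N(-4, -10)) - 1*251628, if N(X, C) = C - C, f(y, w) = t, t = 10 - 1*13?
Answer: -251628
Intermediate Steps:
t = -3 (t = 10 - 13 = -3)
f(y, w) = -3
N(X, C) = 0
D(V) = V**2 - 2*V (D(V) = (V**2 - 3*V) + V = V**2 - 2*V)
D(N(-4, -10)) - 1*251628 = 0*(-2 + 0) - 1*251628 = 0*(-2) - 251628 = 0 - 251628 = -251628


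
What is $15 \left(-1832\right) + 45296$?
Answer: $17816$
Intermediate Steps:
$15 \left(-1832\right) + 45296 = -27480 + 45296 = 17816$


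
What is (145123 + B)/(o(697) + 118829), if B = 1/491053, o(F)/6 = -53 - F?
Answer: 71263084520/56141598437 ≈ 1.2693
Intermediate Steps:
o(F) = -318 - 6*F (o(F) = 6*(-53 - F) = -318 - 6*F)
B = 1/491053 ≈ 2.0364e-6
(145123 + B)/(o(697) + 118829) = (145123 + 1/491053)/((-318 - 6*697) + 118829) = 71263084520/(491053*((-318 - 4182) + 118829)) = 71263084520/(491053*(-4500 + 118829)) = (71263084520/491053)/114329 = (71263084520/491053)*(1/114329) = 71263084520/56141598437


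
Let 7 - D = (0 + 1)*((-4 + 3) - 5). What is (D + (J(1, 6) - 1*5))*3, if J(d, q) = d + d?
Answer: 30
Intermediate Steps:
J(d, q) = 2*d
D = 13 (D = 7 - (0 + 1)*((-4 + 3) - 5) = 7 - (-1 - 5) = 7 - (-6) = 7 - 1*(-6) = 7 + 6 = 13)
(D + (J(1, 6) - 1*5))*3 = (13 + (2*1 - 1*5))*3 = (13 + (2 - 5))*3 = (13 - 3)*3 = 10*3 = 30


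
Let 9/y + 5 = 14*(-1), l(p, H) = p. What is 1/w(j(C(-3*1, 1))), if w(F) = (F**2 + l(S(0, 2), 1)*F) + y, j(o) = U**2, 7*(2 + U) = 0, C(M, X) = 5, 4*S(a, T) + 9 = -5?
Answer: 19/29 ≈ 0.65517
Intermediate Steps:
S(a, T) = -7/2 (S(a, T) = -9/4 + (1/4)*(-5) = -9/4 - 5/4 = -7/2)
U = -2 (U = -2 + (1/7)*0 = -2 + 0 = -2)
y = -9/19 (y = 9/(-5 + 14*(-1)) = 9/(-5 - 14) = 9/(-19) = 9*(-1/19) = -9/19 ≈ -0.47368)
j(o) = 4 (j(o) = (-2)**2 = 4)
w(F) = -9/19 + F**2 - 7*F/2 (w(F) = (F**2 - 7*F/2) - 9/19 = -9/19 + F**2 - 7*F/2)
1/w(j(C(-3*1, 1))) = 1/(-9/19 + 4**2 - 7/2*4) = 1/(-9/19 + 16 - 14) = 1/(29/19) = 19/29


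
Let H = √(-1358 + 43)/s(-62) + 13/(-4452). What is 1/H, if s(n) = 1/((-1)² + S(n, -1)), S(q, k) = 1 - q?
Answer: -57876/106756914217129 - 1268499456*I*√1315/106756914217129 ≈ -5.4213e-10 - 0.00043088*I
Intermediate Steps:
s(n) = 1/(2 - n) (s(n) = 1/((-1)² + (1 - n)) = 1/(1 + (1 - n)) = 1/(2 - n))
H = -13/4452 + 64*I*√1315 (H = √(-1358 + 43)/((-1/(-2 - 62))) + 13/(-4452) = √(-1315)/((-1/(-64))) + 13*(-1/4452) = (I*√1315)/((-1*(-1/64))) - 13/4452 = (I*√1315)/(1/64) - 13/4452 = (I*√1315)*64 - 13/4452 = 64*I*√1315 - 13/4452 = -13/4452 + 64*I*√1315 ≈ -0.00292 + 2320.8*I)
1/H = 1/(-13/4452 + 64*I*√1315)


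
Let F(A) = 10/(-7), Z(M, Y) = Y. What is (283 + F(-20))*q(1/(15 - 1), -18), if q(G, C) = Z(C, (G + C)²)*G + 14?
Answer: 199892907/19208 ≈ 10407.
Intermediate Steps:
F(A) = -10/7 (F(A) = 10*(-⅐) = -10/7)
q(G, C) = 14 + G*(C + G)² (q(G, C) = (G + C)²*G + 14 = (C + G)²*G + 14 = G*(C + G)² + 14 = 14 + G*(C + G)²)
(283 + F(-20))*q(1/(15 - 1), -18) = (283 - 10/7)*(14 + (-18 + 1/(15 - 1))²/(15 - 1)) = 1971*(14 + (-18 + 1/14)²/14)/7 = 1971*(14 + (-251/14)²/14)/7 = 1971*(14 + (1/14)*(63001/196))/7 = 1971*(14 + 63001/2744)/7 = (1971/7)*(101417/2744) = 199892907/19208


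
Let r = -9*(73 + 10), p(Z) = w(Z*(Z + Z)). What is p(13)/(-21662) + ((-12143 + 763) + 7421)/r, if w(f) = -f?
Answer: 43006172/8090757 ≈ 5.3155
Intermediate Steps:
p(Z) = -2*Z² (p(Z) = -Z*(Z + Z) = -Z*2*Z = -2*Z²)
r = -747 (r = -9*83 = -747)
p(13)/(-21662) + ((-12143 + 763) + 7421)/r = -2*13²/(-21662) + ((-12143 + 763) + 7421)/(-747) = -2*169*(-1/21662) + (-11380 + 7421)*(-1/747) = -338*(-1/21662) - 3959*(-1/747) = 169/10831 + 3959/747 = 43006172/8090757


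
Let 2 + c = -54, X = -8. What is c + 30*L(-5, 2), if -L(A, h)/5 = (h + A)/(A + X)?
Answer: -1178/13 ≈ -90.615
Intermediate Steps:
L(A, h) = -5*(A + h)/(-8 + A) (L(A, h) = -5*(h + A)/(A - 8) = -5*(A + h)/(-8 + A))
c = -56 (c = -2 - 54 = -56)
c + 30*L(-5, 2) = -56 + 30*(5*(-1*(-5) - 1*2)/(-8 - 5)) = -56 + 30*(5*(5 - 2)/(-13)) = -56 + 30*(5*(-1/13)*3) = -56 + 30*(-15/13) = -56 - 450/13 = -1178/13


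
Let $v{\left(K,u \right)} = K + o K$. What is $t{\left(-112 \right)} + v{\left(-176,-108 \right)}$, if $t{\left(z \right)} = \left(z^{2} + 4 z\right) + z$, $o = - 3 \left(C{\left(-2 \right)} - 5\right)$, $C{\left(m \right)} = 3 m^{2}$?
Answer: $15504$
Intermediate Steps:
$o = -21$ ($o = - 3 \left(3 \left(-2\right)^{2} - 5\right) = - 3 \left(3 \cdot 4 - 5\right) = - 3 \left(12 - 5\right) = \left(-3\right) 7 = -21$)
$t{\left(z \right)} = z^{2} + 5 z$
$v{\left(K,u \right)} = - 20 K$ ($v{\left(K,u \right)} = K - 21 K = - 20 K$)
$t{\left(-112 \right)} + v{\left(-176,-108 \right)} = - 112 \left(5 - 112\right) - -3520 = \left(-112\right) \left(-107\right) + 3520 = 11984 + 3520 = 15504$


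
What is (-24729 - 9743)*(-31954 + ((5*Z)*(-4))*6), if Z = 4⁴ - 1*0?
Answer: 2160498128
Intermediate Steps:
Z = 256 (Z = 256 + 0 = 256)
(-24729 - 9743)*(-31954 + ((5*Z)*(-4))*6) = (-24729 - 9743)*(-31954 + ((5*256)*(-4))*6) = -34472*(-31954 + (1280*(-4))*6) = -34472*(-31954 - 5120*6) = -34472*(-31954 - 30720) = -34472*(-62674) = 2160498128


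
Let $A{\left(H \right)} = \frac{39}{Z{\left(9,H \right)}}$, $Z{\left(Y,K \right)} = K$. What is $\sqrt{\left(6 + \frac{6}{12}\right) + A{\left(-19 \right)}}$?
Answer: $\frac{13 \sqrt{38}}{38} \approx 2.1089$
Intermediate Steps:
$A{\left(H \right)} = \frac{39}{H}$
$\sqrt{\left(6 + \frac{6}{12}\right) + A{\left(-19 \right)}} = \sqrt{\left(6 + \frac{6}{12}\right) + \frac{39}{-19}} = \sqrt{\left(6 + 6 \cdot \frac{1}{12}\right) + 39 \left(- \frac{1}{19}\right)} = \sqrt{\left(6 + \frac{1}{2}\right) - \frac{39}{19}} = \sqrt{\frac{13}{2} - \frac{39}{19}} = \sqrt{\frac{169}{38}} = \frac{13 \sqrt{38}}{38}$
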